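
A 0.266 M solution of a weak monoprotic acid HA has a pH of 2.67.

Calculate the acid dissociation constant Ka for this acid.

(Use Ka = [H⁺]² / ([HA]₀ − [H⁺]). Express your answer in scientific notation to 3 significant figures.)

[H⁺] = 10^(−pH) = 10^(−2.67) = 2.138e-03 M. For HA ⇌ H⁺ + A⁻, Ka = [H⁺][A⁻]/[HA] = [H⁺]² / ([HA]₀ − [H⁺]) = (2.138e-03)² / (0.266 − 2.138e-03) = 1.73e-05.

K_a = 1.73e-05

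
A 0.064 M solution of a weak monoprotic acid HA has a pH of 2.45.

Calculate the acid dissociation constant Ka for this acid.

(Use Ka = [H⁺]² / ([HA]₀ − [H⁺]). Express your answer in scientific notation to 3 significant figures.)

[H⁺] = 10^(−pH) = 10^(−2.45) = 3.548e-03 M. For HA ⇌ H⁺ + A⁻, Ka = [H⁺][A⁻]/[HA] = [H⁺]² / ([HA]₀ − [H⁺]) = (3.548e-03)² / (0.064 − 3.548e-03) = 2.08e-04.

K_a = 2.08e-04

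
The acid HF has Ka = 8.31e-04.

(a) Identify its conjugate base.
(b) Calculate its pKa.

(a) The conjugate base is formed by removing one H⁺ from HF, giving F⁻. (b) pKa = -log(Ka) = -log(8.31e-04) = 3.08.

Conjugate base: F⁻; pK_a = 3.08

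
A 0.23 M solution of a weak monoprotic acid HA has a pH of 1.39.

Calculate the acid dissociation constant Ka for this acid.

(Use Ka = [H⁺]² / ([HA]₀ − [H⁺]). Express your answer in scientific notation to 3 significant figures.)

[H⁺] = 10^(−pH) = 10^(−1.39) = 4.074e-02 M. For HA ⇌ H⁺ + A⁻, Ka = [H⁺][A⁻]/[HA] = [H⁺]² / ([HA]₀ − [H⁺]) = (4.074e-02)² / (0.23 − 4.074e-02) = 8.77e-03.

K_a = 8.77e-03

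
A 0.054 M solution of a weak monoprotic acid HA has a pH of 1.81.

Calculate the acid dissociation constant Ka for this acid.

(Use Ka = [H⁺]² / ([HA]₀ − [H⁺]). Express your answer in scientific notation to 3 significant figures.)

[H⁺] = 10^(−pH) = 10^(−1.81) = 1.549e-02 M. For HA ⇌ H⁺ + A⁻, Ka = [H⁺][A⁻]/[HA] = [H⁺]² / ([HA]₀ − [H⁺]) = (1.549e-02)² / (0.054 − 1.549e-02) = 6.23e-03.

K_a = 6.23e-03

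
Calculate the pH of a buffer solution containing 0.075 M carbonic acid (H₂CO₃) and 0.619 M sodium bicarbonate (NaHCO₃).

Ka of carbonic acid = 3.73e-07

pKa = -log(3.73e-07) = 6.43. pH = pKa + log([A⁻]/[HA]) = 6.43 + log(0.619/0.075)

pH = 7.34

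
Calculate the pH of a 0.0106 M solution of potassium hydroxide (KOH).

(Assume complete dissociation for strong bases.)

[OH⁻] = 0.0106 M for strong base. pOH = -log[OH⁻] = 1.97, pH = 14 - pOH

pH = 12.03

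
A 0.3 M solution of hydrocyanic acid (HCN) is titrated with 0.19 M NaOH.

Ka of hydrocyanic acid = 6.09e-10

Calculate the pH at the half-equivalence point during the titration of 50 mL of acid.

At half-equivalence [HA] = [A⁻], so Henderson-Hasselbalch gives pH = pKa = -log(6.09e-10) = 9.22.

pH = pKa = 9.22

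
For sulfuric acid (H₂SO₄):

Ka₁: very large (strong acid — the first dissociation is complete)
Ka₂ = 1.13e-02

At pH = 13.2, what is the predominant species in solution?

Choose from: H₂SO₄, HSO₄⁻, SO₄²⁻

The first dissociation is complete, so H₂SO₄ itself is never the predominant species in water; pKa₂ = -log(1.13e-02) = 1.95. For a polyprotic acid the predominant species crosses at each pKa: below pKa_n the protonated form dominates, above it the deprotonated form does. At pH = 13.2, the predominant species is SO₄²⁻.

SO₄²⁻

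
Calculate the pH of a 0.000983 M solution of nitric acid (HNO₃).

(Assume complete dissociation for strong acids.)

[H⁺] = 0.000983 M for strong acid. pH = -log[H⁺] = -log(0.000983)

pH = 3.01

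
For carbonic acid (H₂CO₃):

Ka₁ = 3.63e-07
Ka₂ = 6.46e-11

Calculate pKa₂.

pKa₂ = -log(Ka₂) = -log(6.46e-11) = 10.19.

pK_{a2} = 10.19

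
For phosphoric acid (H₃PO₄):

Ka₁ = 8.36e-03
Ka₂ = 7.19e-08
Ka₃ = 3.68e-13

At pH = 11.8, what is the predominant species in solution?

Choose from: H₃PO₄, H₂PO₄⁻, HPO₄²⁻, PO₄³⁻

pKa₁ = 2.08, pKa₂ = 7.14, pKa₃ = 12.43. For a polyprotic acid the predominant species crosses at each pKa: below pKa_n the protonated form dominates, above it the deprotonated form does. At pH = 11.8, the predominant species is HPO₄²⁻.

HPO₄²⁻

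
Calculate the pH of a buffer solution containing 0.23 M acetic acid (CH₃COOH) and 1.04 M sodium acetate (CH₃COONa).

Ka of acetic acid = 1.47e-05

pKa = -log(1.47e-05) = 4.83. pH = pKa + log([A⁻]/[HA]) = 4.83 + log(1.04/0.23)

pH = 5.49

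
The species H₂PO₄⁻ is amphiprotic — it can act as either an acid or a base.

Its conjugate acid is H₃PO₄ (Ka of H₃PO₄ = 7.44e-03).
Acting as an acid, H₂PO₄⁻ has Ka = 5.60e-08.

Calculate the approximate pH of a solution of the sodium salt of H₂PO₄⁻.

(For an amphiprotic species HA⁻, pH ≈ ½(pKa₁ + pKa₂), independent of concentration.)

pKa₁ = -log(7.44e-03) = 2.13; pKa₂ = -log(5.60e-08) = 7.25. For an amphiprotic species, pH ≈ ½(pKa₁ + pKa₂) = ½(2.13 + 7.25) = 4.69.

pH = 4.69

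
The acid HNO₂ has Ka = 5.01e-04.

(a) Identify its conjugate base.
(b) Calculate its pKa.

(a) The conjugate base is formed by removing one H⁺ from HNO₂, giving NO₂⁻. (b) pKa = -log(Ka) = -log(5.01e-04) = 3.30.

Conjugate base: NO₂⁻; pK_a = 3.30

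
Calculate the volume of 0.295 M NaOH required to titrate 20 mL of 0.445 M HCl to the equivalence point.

At equivalence: moles acid = moles base. moles HCl = 0.445 × 20/1000 = 0.0089 mol. V_base = moles / 0.295 × 1000 = 30.2 mL.

V_{base} = 30.2 mL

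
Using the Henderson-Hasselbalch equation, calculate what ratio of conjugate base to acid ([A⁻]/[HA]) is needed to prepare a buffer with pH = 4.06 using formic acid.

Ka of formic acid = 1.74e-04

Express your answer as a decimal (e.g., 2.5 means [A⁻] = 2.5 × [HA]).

pKa = -log(1.74e-04) = 3.7595. pH = pKa + log([A⁻]/[HA]), so log([A⁻]/[HA]) = pH − pKa = 4.06 − 3.7595 = 0.3005. [A⁻]/[HA] = 10^(0.3005) = 2.00

[A⁻]/[HA] = 2.00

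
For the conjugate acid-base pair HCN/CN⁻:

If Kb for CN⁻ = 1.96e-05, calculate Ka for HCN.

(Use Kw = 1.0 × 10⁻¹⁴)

For a conjugate pair Ka × Kb = Kw, so Ka = Kw/Kb = 1.0 × 10⁻¹⁴ / 1.96e-05 = 5.10e-10.

K_a = 5.10e-10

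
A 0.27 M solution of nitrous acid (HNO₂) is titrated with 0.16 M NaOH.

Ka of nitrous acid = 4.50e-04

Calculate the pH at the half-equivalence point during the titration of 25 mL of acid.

At half-equivalence [HA] = [A⁻], so Henderson-Hasselbalch gives pH = pKa = -log(4.50e-04) = 3.35.

pH = pKa = 3.35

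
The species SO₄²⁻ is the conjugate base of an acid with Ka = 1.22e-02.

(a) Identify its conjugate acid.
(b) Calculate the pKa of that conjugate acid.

(a) The conjugate acid is formed by adding one H⁺ to SO₄²⁻, giving HSO₄⁻. (b) pKa = -log(Ka) = -log(1.22e-02) = 1.91.

Conjugate acid: HSO₄⁻; pK_a = 1.91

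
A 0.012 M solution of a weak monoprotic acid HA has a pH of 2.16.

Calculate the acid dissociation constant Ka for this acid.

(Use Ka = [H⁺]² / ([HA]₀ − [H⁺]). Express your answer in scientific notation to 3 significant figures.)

[H⁺] = 10^(−pH) = 10^(−2.16) = 6.918e-03 M. For HA ⇌ H⁺ + A⁻, Ka = [H⁺][A⁻]/[HA] = [H⁺]² / ([HA]₀ − [H⁺]) = (6.918e-03)² / (0.012 − 6.918e-03) = 9.42e-03.

K_a = 9.42e-03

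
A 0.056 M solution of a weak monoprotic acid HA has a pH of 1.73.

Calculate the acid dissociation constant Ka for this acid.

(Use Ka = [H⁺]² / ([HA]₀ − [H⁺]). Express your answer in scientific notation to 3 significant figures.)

[H⁺] = 10^(−pH) = 10^(−1.73) = 1.862e-02 M. For HA ⇌ H⁺ + A⁻, Ka = [H⁺][A⁻]/[HA] = [H⁺]² / ([HA]₀ − [H⁺]) = (1.862e-02)² / (0.056 − 1.862e-02) = 9.28e-03.

K_a = 9.28e-03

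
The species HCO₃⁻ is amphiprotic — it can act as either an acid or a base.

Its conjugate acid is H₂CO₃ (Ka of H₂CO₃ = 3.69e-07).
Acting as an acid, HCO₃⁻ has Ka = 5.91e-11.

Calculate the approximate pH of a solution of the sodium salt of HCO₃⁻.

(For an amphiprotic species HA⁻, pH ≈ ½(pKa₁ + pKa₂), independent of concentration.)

pKa₁ = -log(3.69e-07) = 6.43; pKa₂ = -log(5.91e-11) = 10.23. For an amphiprotic species, pH ≈ ½(pKa₁ + pKa₂) = ½(6.43 + 10.23) = 8.33.

pH = 8.33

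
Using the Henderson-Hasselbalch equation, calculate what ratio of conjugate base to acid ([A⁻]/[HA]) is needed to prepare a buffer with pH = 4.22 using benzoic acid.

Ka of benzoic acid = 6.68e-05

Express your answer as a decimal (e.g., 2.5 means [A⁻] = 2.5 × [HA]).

pKa = -log(6.68e-05) = 4.1752. pH = pKa + log([A⁻]/[HA]), so log([A⁻]/[HA]) = pH − pKa = 4.22 − 4.1752 = 0.0448. [A⁻]/[HA] = 10^(0.0448) = 1.11

[A⁻]/[HA] = 1.11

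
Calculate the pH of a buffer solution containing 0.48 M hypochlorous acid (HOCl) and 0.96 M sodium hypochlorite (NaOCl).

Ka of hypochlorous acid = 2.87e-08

pKa = -log(2.87e-08) = 7.54. pH = pKa + log([A⁻]/[HA]) = 7.54 + log(0.96/0.48)

pH = 7.84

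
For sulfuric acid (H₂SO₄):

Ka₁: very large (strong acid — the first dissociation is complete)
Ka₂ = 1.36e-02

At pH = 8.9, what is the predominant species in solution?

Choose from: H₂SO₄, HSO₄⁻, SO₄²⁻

The first dissociation is complete, so H₂SO₄ itself is never the predominant species in water; pKa₂ = -log(1.36e-02) = 1.87. For a polyprotic acid the predominant species crosses at each pKa: below pKa_n the protonated form dominates, above it the deprotonated form does. At pH = 8.9, the predominant species is SO₄²⁻.

SO₄²⁻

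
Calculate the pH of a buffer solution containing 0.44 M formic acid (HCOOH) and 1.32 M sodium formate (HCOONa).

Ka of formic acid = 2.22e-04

pKa = -log(2.22e-04) = 3.65. pH = pKa + log([A⁻]/[HA]) = 3.65 + log(1.32/0.44)

pH = 4.13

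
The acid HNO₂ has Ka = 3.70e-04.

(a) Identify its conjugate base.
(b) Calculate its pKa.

(a) The conjugate base is formed by removing one H⁺ from HNO₂, giving NO₂⁻. (b) pKa = -log(Ka) = -log(3.70e-04) = 3.43.

Conjugate base: NO₂⁻; pK_a = 3.43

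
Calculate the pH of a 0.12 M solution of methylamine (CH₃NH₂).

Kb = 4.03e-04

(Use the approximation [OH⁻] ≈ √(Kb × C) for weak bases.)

[OH⁻] = √(Kb × C) = √(4.03e-04 × 0.12) = 6.9541e-03. pOH = 2.16, pH = 14 - pOH

pH = 11.84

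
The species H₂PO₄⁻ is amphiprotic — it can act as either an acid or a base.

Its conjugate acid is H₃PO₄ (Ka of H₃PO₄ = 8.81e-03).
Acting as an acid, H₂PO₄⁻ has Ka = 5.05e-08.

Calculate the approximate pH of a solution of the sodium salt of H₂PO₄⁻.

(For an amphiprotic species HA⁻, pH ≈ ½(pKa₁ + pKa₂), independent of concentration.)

pKa₁ = -log(8.81e-03) = 2.06; pKa₂ = -log(5.05e-08) = 7.30. For an amphiprotic species, pH ≈ ½(pKa₁ + pKa₂) = ½(2.06 + 7.30) = 4.68.

pH = 4.68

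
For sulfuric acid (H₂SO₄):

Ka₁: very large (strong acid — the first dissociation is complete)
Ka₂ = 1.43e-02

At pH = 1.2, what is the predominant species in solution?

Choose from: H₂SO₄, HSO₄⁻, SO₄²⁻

The first dissociation is complete, so H₂SO₄ itself is never the predominant species in water; pKa₂ = -log(1.43e-02) = 1.84. For a polyprotic acid the predominant species crosses at each pKa: below pKa_n the protonated form dominates, above it the deprotonated form does. At pH = 1.2, the predominant species is HSO₄⁻.

HSO₄⁻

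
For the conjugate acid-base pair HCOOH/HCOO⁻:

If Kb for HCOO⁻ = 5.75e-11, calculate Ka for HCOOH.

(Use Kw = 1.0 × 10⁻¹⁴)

For a conjugate pair Ka × Kb = Kw, so Ka = Kw/Kb = 1.0 × 10⁻¹⁴ / 5.75e-11 = 1.74e-04.

K_a = 1.74e-04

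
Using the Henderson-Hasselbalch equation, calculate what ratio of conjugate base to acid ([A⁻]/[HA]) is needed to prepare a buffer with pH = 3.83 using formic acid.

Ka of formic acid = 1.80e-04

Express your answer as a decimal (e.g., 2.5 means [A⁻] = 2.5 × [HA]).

pKa = -log(1.80e-04) = 3.7447. pH = pKa + log([A⁻]/[HA]), so log([A⁻]/[HA]) = pH − pKa = 3.83 − 3.7447 = 0.0853. [A⁻]/[HA] = 10^(0.0853) = 1.22

[A⁻]/[HA] = 1.22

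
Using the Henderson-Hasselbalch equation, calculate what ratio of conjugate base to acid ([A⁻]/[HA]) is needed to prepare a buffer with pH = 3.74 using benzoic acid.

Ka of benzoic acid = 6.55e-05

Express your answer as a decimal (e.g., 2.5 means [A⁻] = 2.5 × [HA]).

pKa = -log(6.55e-05) = 4.1838. pH = pKa + log([A⁻]/[HA]), so log([A⁻]/[HA]) = pH − pKa = 3.74 − 4.1838 = -0.4438. [A⁻]/[HA] = 10^(-0.4438) = 0.360

[A⁻]/[HA] = 0.360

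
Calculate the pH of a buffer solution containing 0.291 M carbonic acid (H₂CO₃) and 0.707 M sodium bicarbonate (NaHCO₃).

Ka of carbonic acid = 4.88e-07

pKa = -log(4.88e-07) = 6.31. pH = pKa + log([A⁻]/[HA]) = 6.31 + log(0.707/0.291)

pH = 6.70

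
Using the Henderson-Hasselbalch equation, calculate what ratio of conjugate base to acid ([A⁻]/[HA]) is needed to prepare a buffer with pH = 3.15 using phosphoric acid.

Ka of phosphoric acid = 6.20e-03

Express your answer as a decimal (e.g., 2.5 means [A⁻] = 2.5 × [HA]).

pKa = -log(6.20e-03) = 2.2076. pH = pKa + log([A⁻]/[HA]), so log([A⁻]/[HA]) = pH − pKa = 3.15 − 2.2076 = 0.9424. [A⁻]/[HA] = 10^(0.9424) = 8.76

[A⁻]/[HA] = 8.76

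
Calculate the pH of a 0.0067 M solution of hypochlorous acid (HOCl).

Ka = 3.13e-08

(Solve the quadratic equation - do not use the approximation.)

x² + Ka×x - Ka×C = 0. Using quadratic formula: [H⁺] = 1.4466e-05

pH = 4.84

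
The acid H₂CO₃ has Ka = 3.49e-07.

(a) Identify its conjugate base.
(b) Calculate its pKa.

(a) The conjugate base is formed by removing one H⁺ from H₂CO₃, giving HCO₃⁻. (b) pKa = -log(Ka) = -log(3.49e-07) = 6.46.

Conjugate base: HCO₃⁻; pK_a = 6.46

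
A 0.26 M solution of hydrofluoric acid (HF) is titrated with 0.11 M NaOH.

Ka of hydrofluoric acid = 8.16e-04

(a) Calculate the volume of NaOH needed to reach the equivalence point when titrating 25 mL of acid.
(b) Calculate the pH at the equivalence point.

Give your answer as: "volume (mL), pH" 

moles acid = 0.26 × 25/1000 = 0.0065 mol; V_base = moles/0.11 × 1000 = 59.1 mL. At equivalence only the conjugate base is present: [A⁻] = 0.0065/0.084 = 7.7297e-02 M. Kb = Kw/Ka = 1.23e-11; [OH⁻] = √(Kb × [A⁻]) = 9.7328e-07; pOH = 6.01; pH = 14 - pOH = 7.99.

V = 59.1 mL, pH = 7.99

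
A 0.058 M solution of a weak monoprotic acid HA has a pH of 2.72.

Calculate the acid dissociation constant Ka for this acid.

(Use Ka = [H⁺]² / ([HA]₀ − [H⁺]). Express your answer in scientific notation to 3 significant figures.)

[H⁺] = 10^(−pH) = 10^(−2.72) = 1.905e-03 M. For HA ⇌ H⁺ + A⁻, Ka = [H⁺][A⁻]/[HA] = [H⁺]² / ([HA]₀ − [H⁺]) = (1.905e-03)² / (0.058 − 1.905e-03) = 6.47e-05.

K_a = 6.47e-05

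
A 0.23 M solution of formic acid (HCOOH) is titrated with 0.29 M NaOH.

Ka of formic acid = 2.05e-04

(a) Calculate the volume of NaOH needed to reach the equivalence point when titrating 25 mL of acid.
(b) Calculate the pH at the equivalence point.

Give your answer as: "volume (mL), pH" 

moles acid = 0.23 × 25/1000 = 0.00575 mol; V_base = moles/0.29 × 1000 = 19.8 mL. At equivalence only the conjugate base is present: [A⁻] = 0.00575/0.045 = 1.2827e-01 M. Kb = Kw/Ka = 4.88e-11; [OH⁻] = √(Kb × [A⁻]) = 2.5014e-06; pOH = 5.60; pH = 14 - pOH = 8.40.

V = 19.8 mL, pH = 8.40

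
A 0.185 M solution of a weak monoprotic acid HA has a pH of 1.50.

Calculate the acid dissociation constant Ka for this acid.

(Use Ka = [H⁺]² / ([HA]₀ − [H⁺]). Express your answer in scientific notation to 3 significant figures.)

[H⁺] = 10^(−pH) = 10^(−1.50) = 3.162e-02 M. For HA ⇌ H⁺ + A⁻, Ka = [H⁺][A⁻]/[HA] = [H⁺]² / ([HA]₀ − [H⁺]) = (3.162e-02)² / (0.185 − 3.162e-02) = 6.52e-03.

K_a = 6.52e-03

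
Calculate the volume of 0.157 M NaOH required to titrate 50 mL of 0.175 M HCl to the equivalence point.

At equivalence: moles acid = moles base. moles HCl = 0.175 × 50/1000 = 0.00875 mol. V_base = moles / 0.157 × 1000 = 55.7 mL.

V_{base} = 55.7 mL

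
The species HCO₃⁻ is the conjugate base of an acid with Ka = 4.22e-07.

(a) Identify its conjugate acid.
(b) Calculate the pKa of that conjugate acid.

(a) The conjugate acid is formed by adding one H⁺ to HCO₃⁻, giving H₂CO₃. (b) pKa = -log(Ka) = -log(4.22e-07) = 6.37.

Conjugate acid: H₂CO₃; pK_a = 6.37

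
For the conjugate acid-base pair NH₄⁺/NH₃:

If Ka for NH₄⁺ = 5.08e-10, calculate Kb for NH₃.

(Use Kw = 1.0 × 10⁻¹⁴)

For a conjugate pair Ka × Kb = Kw, so Kb = Kw/Ka = 1.0 × 10⁻¹⁴ / 5.08e-10 = 1.97e-05.

K_b = 1.97e-05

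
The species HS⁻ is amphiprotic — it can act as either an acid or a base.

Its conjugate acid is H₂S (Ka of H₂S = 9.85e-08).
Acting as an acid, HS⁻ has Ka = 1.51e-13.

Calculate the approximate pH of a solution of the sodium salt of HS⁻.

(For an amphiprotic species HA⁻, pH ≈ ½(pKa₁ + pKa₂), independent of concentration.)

pKa₁ = -log(9.85e-08) = 7.01; pKa₂ = -log(1.51e-13) = 12.82. For an amphiprotic species, pH ≈ ½(pKa₁ + pKa₂) = ½(7.01 + 12.82) = 9.91.

pH = 9.91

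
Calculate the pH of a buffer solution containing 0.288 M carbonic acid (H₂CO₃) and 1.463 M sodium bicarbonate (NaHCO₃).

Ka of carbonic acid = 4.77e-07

pKa = -log(4.77e-07) = 6.32. pH = pKa + log([A⁻]/[HA]) = 6.32 + log(1.463/0.288)

pH = 7.03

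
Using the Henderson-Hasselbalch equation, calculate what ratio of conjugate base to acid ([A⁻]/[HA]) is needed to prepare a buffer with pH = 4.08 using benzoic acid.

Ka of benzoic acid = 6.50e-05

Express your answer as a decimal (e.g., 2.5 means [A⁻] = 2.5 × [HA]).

pKa = -log(6.50e-05) = 4.1871. pH = pKa + log([A⁻]/[HA]), so log([A⁻]/[HA]) = pH − pKa = 4.08 − 4.1871 = -0.1071. [A⁻]/[HA] = 10^(-0.1071) = 0.781

[A⁻]/[HA] = 0.781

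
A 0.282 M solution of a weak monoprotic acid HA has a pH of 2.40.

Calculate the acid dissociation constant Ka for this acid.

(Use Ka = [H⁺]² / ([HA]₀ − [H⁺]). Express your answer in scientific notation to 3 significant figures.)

[H⁺] = 10^(−pH) = 10^(−2.40) = 3.981e-03 M. For HA ⇌ H⁺ + A⁻, Ka = [H⁺][A⁻]/[HA] = [H⁺]² / ([HA]₀ − [H⁺]) = (3.981e-03)² / (0.282 − 3.981e-03) = 5.70e-05.

K_a = 5.70e-05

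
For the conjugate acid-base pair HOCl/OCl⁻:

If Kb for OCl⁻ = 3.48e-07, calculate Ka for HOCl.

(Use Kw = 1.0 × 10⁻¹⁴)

For a conjugate pair Ka × Kb = Kw, so Ka = Kw/Kb = 1.0 × 10⁻¹⁴ / 3.48e-07 = 2.87e-08.

K_a = 2.87e-08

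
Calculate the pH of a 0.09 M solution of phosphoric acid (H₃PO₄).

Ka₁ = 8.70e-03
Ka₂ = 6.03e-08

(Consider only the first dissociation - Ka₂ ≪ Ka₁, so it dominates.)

First dissociation dominates. From Ka₁ = [H⁺][HA⁻]/[H₂A], x² + Ka₁·x − Ka₁·C = 0 with C = 0.09 M and Ka₁ = 8.70e-03. Solving: [H⁺] = (−Ka₁ + √(Ka₁² + 4·Ka₁·C)) / 2 = 2.3968e-02 M. pH = -log(2.3968e-02) = 1.62.

pH = 1.62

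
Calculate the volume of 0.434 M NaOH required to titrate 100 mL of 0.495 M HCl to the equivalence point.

At equivalence: moles acid = moles base. moles HCl = 0.495 × 100/1000 = 0.0495 mol. V_base = moles / 0.434 × 1000 = 114.1 mL.

V_{base} = 114.1 mL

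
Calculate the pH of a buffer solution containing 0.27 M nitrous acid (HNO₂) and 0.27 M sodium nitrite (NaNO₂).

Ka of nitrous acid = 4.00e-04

pKa = -log(4.00e-04) = 3.40. pH = pKa + log([A⁻]/[HA]) = 3.40 + log(0.27/0.27)

pH = 3.40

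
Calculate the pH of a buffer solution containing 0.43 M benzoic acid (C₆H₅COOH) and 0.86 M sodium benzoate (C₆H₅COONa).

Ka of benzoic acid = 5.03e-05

pKa = -log(5.03e-05) = 4.30. pH = pKa + log([A⁻]/[HA]) = 4.30 + log(0.86/0.43)

pH = 4.60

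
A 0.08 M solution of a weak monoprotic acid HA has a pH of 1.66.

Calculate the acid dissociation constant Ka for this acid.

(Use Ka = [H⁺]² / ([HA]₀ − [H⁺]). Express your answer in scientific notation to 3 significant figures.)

[H⁺] = 10^(−pH) = 10^(−1.66) = 2.188e-02 M. For HA ⇌ H⁺ + A⁻, Ka = [H⁺][A⁻]/[HA] = [H⁺]² / ([HA]₀ − [H⁺]) = (2.188e-02)² / (0.08 − 2.188e-02) = 8.23e-03.

K_a = 8.23e-03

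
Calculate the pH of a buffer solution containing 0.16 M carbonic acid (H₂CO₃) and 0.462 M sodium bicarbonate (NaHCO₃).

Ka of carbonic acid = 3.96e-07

pKa = -log(3.96e-07) = 6.40. pH = pKa + log([A⁻]/[HA]) = 6.40 + log(0.462/0.16)

pH = 6.86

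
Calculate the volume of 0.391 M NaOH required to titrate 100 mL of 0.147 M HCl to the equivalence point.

At equivalence: moles acid = moles base. moles HCl = 0.147 × 100/1000 = 0.0147 mol. V_base = moles / 0.391 × 1000 = 37.6 mL.

V_{base} = 37.6 mL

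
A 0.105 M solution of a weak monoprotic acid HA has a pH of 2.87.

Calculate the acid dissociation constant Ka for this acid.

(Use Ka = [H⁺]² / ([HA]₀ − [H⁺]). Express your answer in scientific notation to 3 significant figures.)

[H⁺] = 10^(−pH) = 10^(−2.87) = 1.349e-03 M. For HA ⇌ H⁺ + A⁻, Ka = [H⁺][A⁻]/[HA] = [H⁺]² / ([HA]₀ − [H⁺]) = (1.349e-03)² / (0.105 − 1.349e-03) = 1.76e-05.

K_a = 1.76e-05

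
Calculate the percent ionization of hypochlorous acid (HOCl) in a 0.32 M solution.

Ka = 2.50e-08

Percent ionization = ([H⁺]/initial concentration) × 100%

Using Ka equilibrium: x² + Ka×x - Ka×C = 0. Solving: [H⁺] = 8.9430e-05. Percent = (8.9430e-05/0.32) × 100

Percent ionization = 0.0279%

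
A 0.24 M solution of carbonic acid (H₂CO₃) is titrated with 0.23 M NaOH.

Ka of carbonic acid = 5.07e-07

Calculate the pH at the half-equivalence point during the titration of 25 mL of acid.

At half-equivalence [HA] = [A⁻], so Henderson-Hasselbalch gives pH = pKa = -log(5.07e-07) = 6.29.

pH = pKa = 6.29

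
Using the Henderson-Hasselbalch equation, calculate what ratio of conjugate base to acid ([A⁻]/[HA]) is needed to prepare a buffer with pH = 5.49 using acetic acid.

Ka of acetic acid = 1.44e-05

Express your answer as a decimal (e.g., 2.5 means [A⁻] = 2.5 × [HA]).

pKa = -log(1.44e-05) = 4.8416. pH = pKa + log([A⁻]/[HA]), so log([A⁻]/[HA]) = pH − pKa = 5.49 − 4.8416 = 0.6484. [A⁻]/[HA] = 10^(0.6484) = 4.45

[A⁻]/[HA] = 4.45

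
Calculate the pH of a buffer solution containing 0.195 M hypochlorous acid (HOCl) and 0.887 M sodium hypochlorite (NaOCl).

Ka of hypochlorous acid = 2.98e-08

pKa = -log(2.98e-08) = 7.53. pH = pKa + log([A⁻]/[HA]) = 7.53 + log(0.887/0.195)

pH = 8.18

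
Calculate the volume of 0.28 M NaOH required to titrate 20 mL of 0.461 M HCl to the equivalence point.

At equivalence: moles acid = moles base. moles HCl = 0.461 × 20/1000 = 0.00922 mol. V_base = moles / 0.28 × 1000 = 32.9 mL.

V_{base} = 32.9 mL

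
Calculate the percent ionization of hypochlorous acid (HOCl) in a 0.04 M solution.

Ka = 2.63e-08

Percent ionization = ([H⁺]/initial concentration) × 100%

Using Ka equilibrium: x² + Ka×x - Ka×C = 0. Solving: [H⁺] = 3.2421e-05. Percent = (3.2421e-05/0.04) × 100

Percent ionization = 0.0811%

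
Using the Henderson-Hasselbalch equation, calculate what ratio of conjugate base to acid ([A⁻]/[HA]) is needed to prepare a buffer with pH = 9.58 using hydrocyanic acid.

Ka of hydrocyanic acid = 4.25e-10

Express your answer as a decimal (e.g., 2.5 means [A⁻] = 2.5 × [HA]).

pKa = -log(4.25e-10) = 9.3716. pH = pKa + log([A⁻]/[HA]), so log([A⁻]/[HA]) = pH − pKa = 9.58 − 9.3716 = 0.2084. [A⁻]/[HA] = 10^(0.2084) = 1.62

[A⁻]/[HA] = 1.62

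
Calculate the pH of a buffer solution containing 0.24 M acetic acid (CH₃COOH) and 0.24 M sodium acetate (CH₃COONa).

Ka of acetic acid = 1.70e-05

pKa = -log(1.70e-05) = 4.77. pH = pKa + log([A⁻]/[HA]) = 4.77 + log(0.24/0.24)

pH = 4.77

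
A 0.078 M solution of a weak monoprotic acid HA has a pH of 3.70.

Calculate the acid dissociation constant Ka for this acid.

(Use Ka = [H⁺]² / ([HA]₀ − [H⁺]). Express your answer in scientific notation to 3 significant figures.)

[H⁺] = 10^(−pH) = 10^(−3.70) = 1.995e-04 M. For HA ⇌ H⁺ + A⁻, Ka = [H⁺][A⁻]/[HA] = [H⁺]² / ([HA]₀ − [H⁺]) = (1.995e-04)² / (0.078 − 1.995e-04) = 5.12e-07.

K_a = 5.12e-07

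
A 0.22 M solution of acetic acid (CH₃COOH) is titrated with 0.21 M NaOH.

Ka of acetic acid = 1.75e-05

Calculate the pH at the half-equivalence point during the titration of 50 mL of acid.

At half-equivalence [HA] = [A⁻], so Henderson-Hasselbalch gives pH = pKa = -log(1.75e-05) = 4.76.

pH = pKa = 4.76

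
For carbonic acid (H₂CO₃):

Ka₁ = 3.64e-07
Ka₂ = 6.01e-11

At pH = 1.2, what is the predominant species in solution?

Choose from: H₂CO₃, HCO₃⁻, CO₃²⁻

pKa₁ = 6.44, pKa₂ = 10.22. For a polyprotic acid the predominant species crosses at each pKa: below pKa_n the protonated form dominates, above it the deprotonated form does. At pH = 1.2, the predominant species is H₂CO₃.

H₂CO₃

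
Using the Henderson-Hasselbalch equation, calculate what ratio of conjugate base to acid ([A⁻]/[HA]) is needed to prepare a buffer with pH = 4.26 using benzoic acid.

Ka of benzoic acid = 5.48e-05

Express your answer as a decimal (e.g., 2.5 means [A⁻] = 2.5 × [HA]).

pKa = -log(5.48e-05) = 4.2612. pH = pKa + log([A⁻]/[HA]), so log([A⁻]/[HA]) = pH − pKa = 4.26 − 4.2612 = -0.0012. [A⁻]/[HA] = 10^(-0.0012) = 0.997

[A⁻]/[HA] = 0.997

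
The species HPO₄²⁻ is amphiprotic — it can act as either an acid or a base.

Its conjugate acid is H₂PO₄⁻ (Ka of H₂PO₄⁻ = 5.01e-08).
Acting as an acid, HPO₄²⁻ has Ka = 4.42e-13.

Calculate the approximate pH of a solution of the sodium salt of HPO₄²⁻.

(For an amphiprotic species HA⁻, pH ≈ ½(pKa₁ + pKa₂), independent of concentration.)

pKa₁ = -log(5.01e-08) = 7.30; pKa₂ = -log(4.42e-13) = 12.35. For an amphiprotic species, pH ≈ ½(pKa₁ + pKa₂) = ½(7.30 + 12.35) = 9.83.

pH = 9.83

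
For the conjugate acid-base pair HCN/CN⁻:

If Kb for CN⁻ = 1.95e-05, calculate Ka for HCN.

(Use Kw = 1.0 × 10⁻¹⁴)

For a conjugate pair Ka × Kb = Kw, so Ka = Kw/Kb = 1.0 × 10⁻¹⁴ / 1.95e-05 = 5.13e-10.

K_a = 5.13e-10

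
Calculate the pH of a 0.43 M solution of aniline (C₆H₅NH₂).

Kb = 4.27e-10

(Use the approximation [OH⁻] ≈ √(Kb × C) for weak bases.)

[OH⁻] = √(Kb × C) = √(4.27e-10 × 0.43) = 1.3550e-05. pOH = 4.87, pH = 14 - pOH

pH = 9.13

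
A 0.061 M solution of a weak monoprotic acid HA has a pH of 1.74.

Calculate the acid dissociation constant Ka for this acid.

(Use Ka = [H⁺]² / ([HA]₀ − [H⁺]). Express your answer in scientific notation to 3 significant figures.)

[H⁺] = 10^(−pH) = 10^(−1.74) = 1.820e-02 M. For HA ⇌ H⁺ + A⁻, Ka = [H⁺][A⁻]/[HA] = [H⁺]² / ([HA]₀ − [H⁺]) = (1.820e-02)² / (0.061 − 1.820e-02) = 7.74e-03.

K_a = 7.74e-03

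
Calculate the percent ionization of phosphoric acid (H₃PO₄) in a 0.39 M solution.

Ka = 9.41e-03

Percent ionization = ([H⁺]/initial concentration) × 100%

Using Ka equilibrium: x² + Ka×x - Ka×C = 0. Solving: [H⁺] = 5.6057e-02. Percent = (5.6057e-02/0.39) × 100

Percent ionization = 14.4%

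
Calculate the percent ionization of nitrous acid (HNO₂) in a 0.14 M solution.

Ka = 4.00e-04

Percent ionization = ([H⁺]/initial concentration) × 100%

Using Ka equilibrium: x² + Ka×x - Ka×C = 0. Solving: [H⁺] = 7.2860e-03. Percent = (7.2860e-03/0.14) × 100

Percent ionization = 5.2%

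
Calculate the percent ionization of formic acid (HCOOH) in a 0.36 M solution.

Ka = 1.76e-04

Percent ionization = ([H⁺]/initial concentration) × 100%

Using Ka equilibrium: x² + Ka×x - Ka×C = 0. Solving: [H⁺] = 7.8724e-03. Percent = (7.8724e-03/0.36) × 100

Percent ionization = 2.19%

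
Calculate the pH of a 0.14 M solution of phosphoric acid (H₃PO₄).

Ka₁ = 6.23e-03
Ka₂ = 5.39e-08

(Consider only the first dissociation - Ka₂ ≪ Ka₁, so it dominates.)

First dissociation dominates. From Ka₁ = [H⁺][HA⁻]/[H₂A], x² + Ka₁·x − Ka₁·C = 0 with C = 0.14 M and Ka₁ = 6.23e-03. Solving: [H⁺] = (−Ka₁ + √(Ka₁² + 4·Ka₁·C)) / 2 = 2.6582e-02 M. pH = -log(2.6582e-02) = 1.58.

pH = 1.58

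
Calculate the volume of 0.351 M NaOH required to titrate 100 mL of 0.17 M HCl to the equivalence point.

At equivalence: moles acid = moles base. moles HCl = 0.17 × 100/1000 = 0.017 mol. V_base = moles / 0.351 × 1000 = 48.4 mL.

V_{base} = 48.4 mL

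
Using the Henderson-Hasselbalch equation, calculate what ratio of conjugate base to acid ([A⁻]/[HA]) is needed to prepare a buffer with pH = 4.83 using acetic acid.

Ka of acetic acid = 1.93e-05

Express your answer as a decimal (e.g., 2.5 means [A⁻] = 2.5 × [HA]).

pKa = -log(1.93e-05) = 4.7144. pH = pKa + log([A⁻]/[HA]), so log([A⁻]/[HA]) = pH − pKa = 4.83 − 4.7144 = 0.1156. [A⁻]/[HA] = 10^(0.1156) = 1.30

[A⁻]/[HA] = 1.30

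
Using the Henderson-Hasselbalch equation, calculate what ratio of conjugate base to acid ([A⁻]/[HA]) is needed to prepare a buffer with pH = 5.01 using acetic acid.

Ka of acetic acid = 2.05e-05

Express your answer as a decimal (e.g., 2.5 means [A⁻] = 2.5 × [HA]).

pKa = -log(2.05e-05) = 4.6882. pH = pKa + log([A⁻]/[HA]), so log([A⁻]/[HA]) = pH − pKa = 5.01 − 4.6882 = 0.3218. [A⁻]/[HA] = 10^(0.3218) = 2.10

[A⁻]/[HA] = 2.10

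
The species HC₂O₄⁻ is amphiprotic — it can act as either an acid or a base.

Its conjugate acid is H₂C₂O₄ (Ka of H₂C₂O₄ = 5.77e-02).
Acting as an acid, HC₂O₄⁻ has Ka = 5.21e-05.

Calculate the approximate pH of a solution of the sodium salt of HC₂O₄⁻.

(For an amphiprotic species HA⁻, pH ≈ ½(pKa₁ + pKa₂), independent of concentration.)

pKa₁ = -log(5.77e-02) = 1.24; pKa₂ = -log(5.21e-05) = 4.28. For an amphiprotic species, pH ≈ ½(pKa₁ + pKa₂) = ½(1.24 + 4.28) = 2.76.

pH = 2.76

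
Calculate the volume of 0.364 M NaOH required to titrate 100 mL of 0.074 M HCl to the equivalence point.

At equivalence: moles acid = moles base. moles HCl = 0.074 × 100/1000 = 0.0074 mol. V_base = moles / 0.364 × 1000 = 20.3 mL.

V_{base} = 20.3 mL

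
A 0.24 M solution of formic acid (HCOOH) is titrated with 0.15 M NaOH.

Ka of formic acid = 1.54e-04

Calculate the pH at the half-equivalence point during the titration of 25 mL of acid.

At half-equivalence [HA] = [A⁻], so Henderson-Hasselbalch gives pH = pKa = -log(1.54e-04) = 3.81.

pH = pKa = 3.81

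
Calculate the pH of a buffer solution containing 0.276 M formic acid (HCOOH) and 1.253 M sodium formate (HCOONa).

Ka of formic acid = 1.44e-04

pKa = -log(1.44e-04) = 3.84. pH = pKa + log([A⁻]/[HA]) = 3.84 + log(1.253/0.276)

pH = 4.50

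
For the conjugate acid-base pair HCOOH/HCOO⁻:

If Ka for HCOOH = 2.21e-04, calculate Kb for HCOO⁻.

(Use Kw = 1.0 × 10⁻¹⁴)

For a conjugate pair Ka × Kb = Kw, so Kb = Kw/Ka = 1.0 × 10⁻¹⁴ / 2.21e-04 = 4.52e-11.

K_b = 4.52e-11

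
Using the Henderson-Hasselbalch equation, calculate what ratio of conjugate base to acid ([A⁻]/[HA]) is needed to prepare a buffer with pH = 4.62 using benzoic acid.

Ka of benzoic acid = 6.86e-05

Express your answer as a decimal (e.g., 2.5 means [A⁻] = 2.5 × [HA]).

pKa = -log(6.86e-05) = 4.1637. pH = pKa + log([A⁻]/[HA]), so log([A⁻]/[HA]) = pH − pKa = 4.62 − 4.1637 = 0.4563. [A⁻]/[HA] = 10^(0.4563) = 2.86

[A⁻]/[HA] = 2.86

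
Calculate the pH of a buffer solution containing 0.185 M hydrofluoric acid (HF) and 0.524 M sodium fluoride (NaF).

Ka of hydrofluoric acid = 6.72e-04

pKa = -log(6.72e-04) = 3.17. pH = pKa + log([A⁻]/[HA]) = 3.17 + log(0.524/0.185)

pH = 3.62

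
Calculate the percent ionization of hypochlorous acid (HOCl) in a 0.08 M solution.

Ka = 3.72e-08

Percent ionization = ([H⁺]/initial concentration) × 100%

Using Ka equilibrium: x² + Ka×x - Ka×C = 0. Solving: [H⁺] = 5.4534e-05. Percent = (5.4534e-05/0.08) × 100

Percent ionization = 0.0682%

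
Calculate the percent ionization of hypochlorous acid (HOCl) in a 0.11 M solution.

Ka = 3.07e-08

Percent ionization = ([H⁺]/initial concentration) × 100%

Using Ka equilibrium: x² + Ka×x - Ka×C = 0. Solving: [H⁺] = 5.8097e-05. Percent = (5.8097e-05/0.11) × 100

Percent ionization = 0.0528%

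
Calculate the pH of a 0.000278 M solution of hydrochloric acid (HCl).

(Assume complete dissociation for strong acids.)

[H⁺] = 0.000278 M for strong acid. pH = -log[H⁺] = -log(0.000278)

pH = 3.56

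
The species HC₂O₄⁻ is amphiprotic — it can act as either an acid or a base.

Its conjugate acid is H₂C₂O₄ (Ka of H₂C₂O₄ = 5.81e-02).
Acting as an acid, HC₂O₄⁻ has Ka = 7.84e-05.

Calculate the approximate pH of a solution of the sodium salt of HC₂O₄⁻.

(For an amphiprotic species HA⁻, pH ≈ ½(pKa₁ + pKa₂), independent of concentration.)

pKa₁ = -log(5.81e-02) = 1.24; pKa₂ = -log(7.84e-05) = 4.11. For an amphiprotic species, pH ≈ ½(pKa₁ + pKa₂) = ½(1.24 + 4.11) = 2.67.

pH = 2.67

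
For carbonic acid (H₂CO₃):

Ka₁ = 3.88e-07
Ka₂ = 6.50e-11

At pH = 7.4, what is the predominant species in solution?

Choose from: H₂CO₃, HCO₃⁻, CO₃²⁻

pKa₁ = 6.41, pKa₂ = 10.19. For a polyprotic acid the predominant species crosses at each pKa: below pKa_n the protonated form dominates, above it the deprotonated form does. At pH = 7.4, the predominant species is HCO₃⁻.

HCO₃⁻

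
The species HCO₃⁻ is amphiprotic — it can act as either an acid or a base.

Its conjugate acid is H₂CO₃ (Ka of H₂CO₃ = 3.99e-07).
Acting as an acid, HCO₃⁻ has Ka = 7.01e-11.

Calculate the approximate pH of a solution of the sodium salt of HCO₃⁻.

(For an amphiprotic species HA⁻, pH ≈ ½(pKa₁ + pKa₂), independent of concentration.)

pKa₁ = -log(3.99e-07) = 6.40; pKa₂ = -log(7.01e-11) = 10.15. For an amphiprotic species, pH ≈ ½(pKa₁ + pKa₂) = ½(6.40 + 10.15) = 8.28.

pH = 8.28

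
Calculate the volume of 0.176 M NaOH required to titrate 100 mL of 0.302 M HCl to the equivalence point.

At equivalence: moles acid = moles base. moles HCl = 0.302 × 100/1000 = 0.0302 mol. V_base = moles / 0.176 × 1000 = 171.6 mL.

V_{base} = 171.6 mL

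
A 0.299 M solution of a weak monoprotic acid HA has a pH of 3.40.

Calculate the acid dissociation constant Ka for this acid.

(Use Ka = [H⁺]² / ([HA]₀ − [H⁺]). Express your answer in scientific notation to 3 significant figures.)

[H⁺] = 10^(−pH) = 10^(−3.40) = 3.981e-04 M. For HA ⇌ H⁺ + A⁻, Ka = [H⁺][A⁻]/[HA] = [H⁺]² / ([HA]₀ − [H⁺]) = (3.981e-04)² / (0.299 − 3.981e-04) = 5.31e-07.

K_a = 5.31e-07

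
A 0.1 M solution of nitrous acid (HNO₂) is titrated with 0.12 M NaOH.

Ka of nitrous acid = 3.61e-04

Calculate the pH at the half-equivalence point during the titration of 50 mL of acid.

At half-equivalence [HA] = [A⁻], so Henderson-Hasselbalch gives pH = pKa = -log(3.61e-04) = 3.44.

pH = pKa = 3.44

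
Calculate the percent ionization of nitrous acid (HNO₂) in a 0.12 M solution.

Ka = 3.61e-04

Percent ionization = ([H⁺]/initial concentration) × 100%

Using Ka equilibrium: x² + Ka×x - Ka×C = 0. Solving: [H⁺] = 6.4038e-03. Percent = (6.4038e-03/0.12) × 100

Percent ionization = 5.34%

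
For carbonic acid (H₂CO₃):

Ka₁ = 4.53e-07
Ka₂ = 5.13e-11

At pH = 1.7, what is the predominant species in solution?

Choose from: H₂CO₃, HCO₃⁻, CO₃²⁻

pKa₁ = 6.34, pKa₂ = 10.29. For a polyprotic acid the predominant species crosses at each pKa: below pKa_n the protonated form dominates, above it the deprotonated form does. At pH = 1.7, the predominant species is H₂CO₃.

H₂CO₃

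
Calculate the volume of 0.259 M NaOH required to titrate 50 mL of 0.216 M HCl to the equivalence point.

At equivalence: moles acid = moles base. moles HCl = 0.216 × 50/1000 = 0.0108 mol. V_base = moles / 0.259 × 1000 = 41.7 mL.

V_{base} = 41.7 mL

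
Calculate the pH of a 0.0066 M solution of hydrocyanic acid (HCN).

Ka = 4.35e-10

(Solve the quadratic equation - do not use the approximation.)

x² + Ka×x - Ka×C = 0. Using quadratic formula: [H⁺] = 1.6942e-06

pH = 5.77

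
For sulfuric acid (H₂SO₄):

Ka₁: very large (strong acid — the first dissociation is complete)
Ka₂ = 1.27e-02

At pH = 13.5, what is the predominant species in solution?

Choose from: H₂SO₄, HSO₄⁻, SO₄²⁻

The first dissociation is complete, so H₂SO₄ itself is never the predominant species in water; pKa₂ = -log(1.27e-02) = 1.90. For a polyprotic acid the predominant species crosses at each pKa: below pKa_n the protonated form dominates, above it the deprotonated form does. At pH = 13.5, the predominant species is SO₄²⁻.

SO₄²⁻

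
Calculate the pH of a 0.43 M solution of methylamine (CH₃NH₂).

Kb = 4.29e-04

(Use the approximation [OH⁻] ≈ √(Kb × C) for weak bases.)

[OH⁻] = √(Kb × C) = √(4.29e-04 × 0.43) = 1.3582e-02. pOH = 1.87, pH = 14 - pOH

pH = 12.13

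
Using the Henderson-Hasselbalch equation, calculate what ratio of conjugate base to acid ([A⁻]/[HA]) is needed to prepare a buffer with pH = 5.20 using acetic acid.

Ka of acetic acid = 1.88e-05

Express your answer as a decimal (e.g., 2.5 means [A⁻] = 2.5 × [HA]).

pKa = -log(1.88e-05) = 4.7258. pH = pKa + log([A⁻]/[HA]), so log([A⁻]/[HA]) = pH − pKa = 5.20 − 4.7258 = 0.4742. [A⁻]/[HA] = 10^(0.4742) = 2.98

[A⁻]/[HA] = 2.98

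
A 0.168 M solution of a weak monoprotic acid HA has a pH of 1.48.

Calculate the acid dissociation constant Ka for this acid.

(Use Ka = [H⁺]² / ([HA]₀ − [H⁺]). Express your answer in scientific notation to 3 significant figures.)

[H⁺] = 10^(−pH) = 10^(−1.48) = 3.311e-02 M. For HA ⇌ H⁺ + A⁻, Ka = [H⁺][A⁻]/[HA] = [H⁺]² / ([HA]₀ − [H⁺]) = (3.311e-02)² / (0.168 − 3.311e-02) = 8.13e-03.

K_a = 8.13e-03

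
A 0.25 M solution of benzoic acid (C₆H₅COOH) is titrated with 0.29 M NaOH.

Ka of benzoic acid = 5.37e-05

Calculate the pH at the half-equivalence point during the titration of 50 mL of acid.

At half-equivalence [HA] = [A⁻], so Henderson-Hasselbalch gives pH = pKa = -log(5.37e-05) = 4.27.

pH = pKa = 4.27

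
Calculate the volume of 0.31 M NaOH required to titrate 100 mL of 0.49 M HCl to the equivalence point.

At equivalence: moles acid = moles base. moles HCl = 0.49 × 100/1000 = 0.049 mol. V_base = moles / 0.31 × 1000 = 158.1 mL.

V_{base} = 158.1 mL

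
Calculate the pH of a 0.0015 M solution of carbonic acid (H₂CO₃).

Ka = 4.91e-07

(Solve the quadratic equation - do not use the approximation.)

x² + Ka×x - Ka×C = 0. Using quadratic formula: [H⁺] = 2.6894e-05

pH = 4.57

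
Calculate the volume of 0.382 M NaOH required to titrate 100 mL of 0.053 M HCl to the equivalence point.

At equivalence: moles acid = moles base. moles HCl = 0.053 × 100/1000 = 0.0053 mol. V_base = moles / 0.382 × 1000 = 13.9 mL.

V_{base} = 13.9 mL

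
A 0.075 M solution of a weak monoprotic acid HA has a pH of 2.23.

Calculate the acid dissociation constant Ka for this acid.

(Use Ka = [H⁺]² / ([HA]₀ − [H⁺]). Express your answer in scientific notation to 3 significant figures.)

[H⁺] = 10^(−pH) = 10^(−2.23) = 5.888e-03 M. For HA ⇌ H⁺ + A⁻, Ka = [H⁺][A⁻]/[HA] = [H⁺]² / ([HA]₀ − [H⁺]) = (5.888e-03)² / (0.075 − 5.888e-03) = 5.02e-04.

K_a = 5.02e-04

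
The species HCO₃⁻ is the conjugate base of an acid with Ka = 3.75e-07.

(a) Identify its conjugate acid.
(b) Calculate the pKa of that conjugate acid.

(a) The conjugate acid is formed by adding one H⁺ to HCO₃⁻, giving H₂CO₃. (b) pKa = -log(Ka) = -log(3.75e-07) = 6.43.

Conjugate acid: H₂CO₃; pK_a = 6.43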